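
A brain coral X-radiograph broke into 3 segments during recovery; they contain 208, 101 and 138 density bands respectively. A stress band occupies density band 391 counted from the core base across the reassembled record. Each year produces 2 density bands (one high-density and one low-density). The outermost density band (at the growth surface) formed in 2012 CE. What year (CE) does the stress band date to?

1984 CE

Total density bands = 208 + 101 + 138 = 447.
Between density band 391 and the growth surface there are 447 − 391 = 56 density bands.
Dividing by 2 density bands per year: 56 / 2 = 28 years.
The density band at the growth surface is 2012 CE, so the stress band dates to 2012 − 28 = 1984 CE.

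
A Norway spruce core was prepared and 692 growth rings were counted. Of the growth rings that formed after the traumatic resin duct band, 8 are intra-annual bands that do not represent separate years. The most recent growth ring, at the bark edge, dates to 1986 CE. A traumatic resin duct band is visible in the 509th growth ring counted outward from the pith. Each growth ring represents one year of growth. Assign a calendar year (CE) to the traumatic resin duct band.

692 − 509 = 183 growth rings lie beyond the traumatic resin duct band toward the bark edge.
183 − 8 false = 175 true growth rings after the traumatic resin duct band.
Counting back 175 years from 1986 CE places the traumatic resin duct band in 1986 − 175 = 1811 CE.

1811 CE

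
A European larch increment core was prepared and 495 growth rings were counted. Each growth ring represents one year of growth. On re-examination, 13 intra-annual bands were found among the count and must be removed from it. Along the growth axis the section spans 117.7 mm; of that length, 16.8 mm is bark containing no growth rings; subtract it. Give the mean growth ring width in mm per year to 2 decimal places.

0.21 mm per year

Adjusted count: 495 − 13 = 482 growth rings.
The growth record spans 117.7 − 16.8 = 100.9 mm.
Extension rate ≈ 100.9 / 482 = 0.21 mm per year.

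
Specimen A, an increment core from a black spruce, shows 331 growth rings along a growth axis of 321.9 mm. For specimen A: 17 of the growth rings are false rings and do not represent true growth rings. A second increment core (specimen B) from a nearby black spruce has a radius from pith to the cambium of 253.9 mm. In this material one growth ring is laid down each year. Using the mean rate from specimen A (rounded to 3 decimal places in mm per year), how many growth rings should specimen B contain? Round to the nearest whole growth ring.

248 growth rings

Specimen A: true growth ring count = 331 − 17 = 314.
A: Mean rate = 321.9 mm / 314 years ≈ 1.025 mm/yr.
B spans 253.9 / 1.025 = 247.71 years ≈ 248 growth rings.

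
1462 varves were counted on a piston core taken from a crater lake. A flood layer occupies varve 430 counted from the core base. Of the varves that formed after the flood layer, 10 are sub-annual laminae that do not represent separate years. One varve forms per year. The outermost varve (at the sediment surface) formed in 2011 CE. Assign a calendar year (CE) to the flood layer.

The flood layer sits at varve 430 from the core base, so 1462 − 430 = 1032 varves formed after it.
Removing the 10 false varves leaves 1032 − 10 = 1022 true varves beyond the flood layer.
2011 − 1022 = 989 CE.

989 CE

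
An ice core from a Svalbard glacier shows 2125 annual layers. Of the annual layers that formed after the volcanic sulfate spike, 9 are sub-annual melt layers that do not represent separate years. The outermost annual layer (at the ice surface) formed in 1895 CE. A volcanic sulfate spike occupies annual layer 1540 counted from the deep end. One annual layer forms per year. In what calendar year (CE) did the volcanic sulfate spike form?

1319 CE

Between annual layer 1540 and the ice surface there are 2125 − 1540 = 585 annual layers.
Removing the 9 false annual layers leaves 585 − 9 = 576 true annual layers beyond the volcanic sulfate spike.
The annual layer at the ice surface is 1895 CE, so the volcanic sulfate spike dates to 1895 − 576 = 1319 CE.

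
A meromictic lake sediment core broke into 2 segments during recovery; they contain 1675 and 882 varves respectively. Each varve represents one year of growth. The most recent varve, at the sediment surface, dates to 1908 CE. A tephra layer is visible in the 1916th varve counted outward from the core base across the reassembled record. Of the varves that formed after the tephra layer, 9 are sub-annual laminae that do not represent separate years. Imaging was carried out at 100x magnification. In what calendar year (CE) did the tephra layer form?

Total varves = 1675 + 882 = 2557.
The tephra layer sits at varve 1916 from the core base, so 2557 − 1916 = 641 varves formed after it.
Excluding 9 false varves: 641 − 9 = 632.
Counting back 632 years from 1908 CE places the tephra layer in 1908 − 632 = 1276 CE.

1276 CE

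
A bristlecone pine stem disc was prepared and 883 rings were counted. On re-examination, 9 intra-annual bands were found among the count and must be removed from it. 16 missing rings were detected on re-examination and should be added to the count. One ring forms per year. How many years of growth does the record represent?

After corrections the count is 883 − 9 + 16 = 890 rings.
At one ring per year, that is 890 years.

890 years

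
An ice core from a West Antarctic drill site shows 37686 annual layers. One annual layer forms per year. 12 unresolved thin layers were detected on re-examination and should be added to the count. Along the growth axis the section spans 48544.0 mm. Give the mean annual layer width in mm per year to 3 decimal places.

1.288 mm per year

Adjusted count: 37686 + 12 = 37698 annual layers.
Mean rate = 48544.0 mm / 37698 years ≈ 1.288 mm per year.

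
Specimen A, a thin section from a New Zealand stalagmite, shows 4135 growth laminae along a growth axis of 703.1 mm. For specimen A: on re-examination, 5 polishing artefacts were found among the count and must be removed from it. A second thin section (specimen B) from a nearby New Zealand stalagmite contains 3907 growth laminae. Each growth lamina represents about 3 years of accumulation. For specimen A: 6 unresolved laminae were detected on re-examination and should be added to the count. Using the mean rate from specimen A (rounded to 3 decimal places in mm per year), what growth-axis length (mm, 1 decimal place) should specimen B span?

Specimen A: correcting the raw count gives 4135 − 5 + 6 = 4136 true growth laminae.
Specimen A: at 3 years per growth lamina, 4136 × 3 = 12408 years.
A: 703.1 mm over 12408 years gives 703.1 / 12408 ≈ 0.057 mm/yr.
Specimen B: 3907 growth laminae at 3 years each span 3907 × 3 = 11721 years. Length of B = 0.057 × 11721 = 668.1 mm.

668.1 mm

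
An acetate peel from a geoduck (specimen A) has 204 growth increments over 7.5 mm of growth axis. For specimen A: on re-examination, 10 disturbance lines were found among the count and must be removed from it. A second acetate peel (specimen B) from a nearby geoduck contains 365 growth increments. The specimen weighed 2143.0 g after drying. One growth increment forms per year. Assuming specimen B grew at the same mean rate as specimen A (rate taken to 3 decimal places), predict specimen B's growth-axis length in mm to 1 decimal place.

14.2 mm

Specimen A: after corrections the count is 204 − 10 = 194 growth increments.
A: 7.5 mm over 194 years gives 7.5 / 194 ≈ 0.039 mm/yr.
For B, 0.039 mm/year × 365 years = 14.2 mm.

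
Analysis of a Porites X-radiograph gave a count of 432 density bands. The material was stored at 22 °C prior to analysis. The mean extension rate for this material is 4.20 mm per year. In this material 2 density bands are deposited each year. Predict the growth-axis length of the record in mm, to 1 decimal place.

432 density bands at 2 per year is 432 / 2 = 216 years.
Length ≈ 4.20 × 216 = 907.2 mm.

907.2 mm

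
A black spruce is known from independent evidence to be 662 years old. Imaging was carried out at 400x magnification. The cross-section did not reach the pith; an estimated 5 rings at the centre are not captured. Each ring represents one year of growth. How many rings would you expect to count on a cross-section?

657 rings

One ring per year gives 662 rings over 662 years.
Less the 5 uncaptured rings: 662 − 5 = 657.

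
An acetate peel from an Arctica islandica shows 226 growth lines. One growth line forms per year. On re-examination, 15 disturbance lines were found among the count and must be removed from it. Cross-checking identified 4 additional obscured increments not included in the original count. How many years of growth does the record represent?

215 yr

Adjusted count: 226 − 15 + 4 = 215 growth lines.
With a one-to-one growth line periodicity this is 215 years.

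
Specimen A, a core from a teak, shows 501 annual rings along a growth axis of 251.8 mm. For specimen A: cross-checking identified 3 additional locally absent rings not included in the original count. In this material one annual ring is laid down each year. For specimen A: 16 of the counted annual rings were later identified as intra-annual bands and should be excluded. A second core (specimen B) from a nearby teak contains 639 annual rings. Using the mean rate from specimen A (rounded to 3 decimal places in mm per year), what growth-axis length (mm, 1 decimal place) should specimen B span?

Specimen A: true annual ring count = 501 − 16 + 3 = 488.
A: 251.8 mm over 488 years gives 251.8 / 488 ≈ 0.516 mm/year.
B's length ≈ 0.516 × 639 = 329.7 mm.

329.7 mm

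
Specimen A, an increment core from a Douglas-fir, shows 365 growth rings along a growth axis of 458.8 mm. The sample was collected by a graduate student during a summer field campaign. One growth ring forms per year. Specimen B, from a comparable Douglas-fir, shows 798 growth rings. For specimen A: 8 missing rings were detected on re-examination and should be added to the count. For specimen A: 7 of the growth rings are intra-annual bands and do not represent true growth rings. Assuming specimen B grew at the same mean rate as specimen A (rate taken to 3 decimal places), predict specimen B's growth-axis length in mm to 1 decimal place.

1000.7 mm

Specimen A: true growth ring count = 365 − 7 + 8 = 366.
A: Extension rate ≈ 458.8 / 366 = 1.254 mm/year.
Length of B = 1.254 × 798 = 1000.7 mm.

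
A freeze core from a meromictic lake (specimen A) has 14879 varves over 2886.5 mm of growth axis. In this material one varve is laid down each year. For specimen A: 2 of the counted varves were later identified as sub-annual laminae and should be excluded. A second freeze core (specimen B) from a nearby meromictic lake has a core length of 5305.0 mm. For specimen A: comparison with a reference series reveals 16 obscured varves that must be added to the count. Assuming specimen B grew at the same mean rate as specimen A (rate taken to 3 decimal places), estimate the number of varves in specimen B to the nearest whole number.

27345 varves

Specimen A: adjusted count: 14879 − 2 + 16 = 14893 varves.
A: Mean rate = 2886.5 mm / 14893 years ≈ 0.194 mm per year.
B spans 5305.0 / 0.194 = 27345.36 years ≈ 27345 varves.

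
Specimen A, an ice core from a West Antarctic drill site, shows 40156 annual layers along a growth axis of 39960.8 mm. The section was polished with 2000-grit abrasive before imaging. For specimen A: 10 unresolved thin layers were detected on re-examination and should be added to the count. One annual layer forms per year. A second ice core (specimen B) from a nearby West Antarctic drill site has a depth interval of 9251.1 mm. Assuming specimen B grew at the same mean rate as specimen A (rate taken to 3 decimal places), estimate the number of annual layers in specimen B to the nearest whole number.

9298 annual layers

Specimen A: correcting the raw count gives 40156 + 10 = 40166 true annual layers.
A: Mean rate = 39960.8 mm / 40166 years ≈ 0.995 mm/year.
Specimen B: 9251.1 mm / 0.995 mm per year = 9297.59 years ≈ 9298 annual layers.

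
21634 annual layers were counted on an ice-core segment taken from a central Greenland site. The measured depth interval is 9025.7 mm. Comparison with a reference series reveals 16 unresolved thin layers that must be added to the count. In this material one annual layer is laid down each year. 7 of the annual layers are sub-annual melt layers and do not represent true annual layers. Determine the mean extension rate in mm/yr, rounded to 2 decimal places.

0.42 mm/yr

Correcting the raw count gives 21634 − 7 + 16 = 21643 true annual layers.
Extension rate ≈ 9025.7 / 21643 = 0.42 mm/yr.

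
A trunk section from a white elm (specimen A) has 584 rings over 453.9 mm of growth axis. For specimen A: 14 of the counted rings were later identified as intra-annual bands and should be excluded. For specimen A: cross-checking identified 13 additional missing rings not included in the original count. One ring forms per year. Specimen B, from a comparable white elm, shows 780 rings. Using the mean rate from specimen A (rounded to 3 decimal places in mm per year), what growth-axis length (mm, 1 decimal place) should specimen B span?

607.6 mm

Specimen A: true ring count = 584 − 14 + 13 = 583.
A: Extension rate ≈ 453.9 / 583 = 0.779 mm per year.
B's length ≈ 0.779 × 780 = 607.6 mm.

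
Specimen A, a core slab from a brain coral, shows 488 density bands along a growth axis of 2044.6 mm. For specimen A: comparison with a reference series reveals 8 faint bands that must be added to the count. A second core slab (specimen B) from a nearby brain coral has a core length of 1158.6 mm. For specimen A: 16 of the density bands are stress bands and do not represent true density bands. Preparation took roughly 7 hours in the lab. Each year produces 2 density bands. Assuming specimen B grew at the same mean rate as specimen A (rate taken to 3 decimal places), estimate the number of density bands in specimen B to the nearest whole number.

272 density bands

Specimen A: correcting the raw count gives 488 − 16 + 8 = 480 true density bands.
Specimen A: 480 density bands at 2 per year is 480 / 2 = 240 years.
A: 2044.6 mm over 240 years gives 2044.6 / 240 ≈ 8.519 mm per year.
For B, 1158.6 / 8.519 = 136.00 years; at 2 density bands per year that is 136.00 × 2 ≈ 272 density bands.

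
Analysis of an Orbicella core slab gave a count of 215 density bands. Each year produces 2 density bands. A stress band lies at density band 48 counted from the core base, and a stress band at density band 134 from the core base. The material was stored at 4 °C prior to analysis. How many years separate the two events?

43 years

Separation: 134 − 48 = 86 density bands.
86 density bands at 2 per year is 86 / 2 = 43 years.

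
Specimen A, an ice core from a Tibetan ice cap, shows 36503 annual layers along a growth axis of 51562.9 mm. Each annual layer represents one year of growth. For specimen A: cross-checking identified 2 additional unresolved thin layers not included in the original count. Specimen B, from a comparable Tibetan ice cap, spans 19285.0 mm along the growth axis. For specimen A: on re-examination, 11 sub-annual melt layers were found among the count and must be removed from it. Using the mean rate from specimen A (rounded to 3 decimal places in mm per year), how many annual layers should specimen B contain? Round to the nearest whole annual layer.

Specimen A: after corrections the count is 36503 − 11 + 2 = 36494 annual layers.
A: 51562.9 mm over 36494 years gives 51562.9 / 36494 ≈ 1.413 mm/year.
Specimen B: 19285.0 mm / 1.413 mm per year = 13648.27 years ≈ 13648 annual layers.

13648 annual layers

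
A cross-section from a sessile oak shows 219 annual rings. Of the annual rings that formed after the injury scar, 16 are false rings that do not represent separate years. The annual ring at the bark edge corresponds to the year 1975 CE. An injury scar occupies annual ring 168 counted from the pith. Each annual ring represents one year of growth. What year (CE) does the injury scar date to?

219 − 168 = 51 annual rings lie beyond the injury scar toward the bark edge.
51 − 16 false = 35 true annual rings after the injury scar.
Counting back 35 years from 1975 CE places the injury scar in 1975 − 35 = 1940 CE.

1940 CE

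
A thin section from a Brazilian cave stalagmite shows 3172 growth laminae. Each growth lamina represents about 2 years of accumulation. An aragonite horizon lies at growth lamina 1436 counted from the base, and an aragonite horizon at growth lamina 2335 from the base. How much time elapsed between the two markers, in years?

1798 years

Separation: 2335 − 1436 = 899 growth laminae.
899 growth laminae at 2 years each span 899 × 2 = 1798 years.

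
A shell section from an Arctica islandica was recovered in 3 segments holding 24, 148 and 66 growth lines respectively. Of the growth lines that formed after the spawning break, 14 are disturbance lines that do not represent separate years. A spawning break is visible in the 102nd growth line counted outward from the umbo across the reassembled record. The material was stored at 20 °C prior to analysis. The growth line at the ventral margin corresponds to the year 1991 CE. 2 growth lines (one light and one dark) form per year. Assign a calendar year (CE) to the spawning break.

1930 CE

Total growth lines = 24 + 148 + 66 = 238.
238 − 102 = 136 growth lines lie beyond the spawning break toward the ventral margin.
Removing the 14 false growth lines leaves 136 − 14 = 122 true growth lines beyond the spawning break.
122 growth lines at 2 per year is 122 / 2 = 61 years.
The growth line at the ventral margin is 1991 CE, so the spawning break dates to 1991 − 61 = 1930 CE.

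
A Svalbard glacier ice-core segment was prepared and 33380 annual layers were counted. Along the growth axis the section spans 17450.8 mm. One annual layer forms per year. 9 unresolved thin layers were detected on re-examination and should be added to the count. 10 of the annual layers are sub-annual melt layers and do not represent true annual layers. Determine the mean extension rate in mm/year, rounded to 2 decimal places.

True annual layer count = 33380 − 10 + 9 = 33379.
17450.8 mm over 33379 years gives 17450.8 / 33379 ≈ 0.52 mm/year.

0.52 mm/year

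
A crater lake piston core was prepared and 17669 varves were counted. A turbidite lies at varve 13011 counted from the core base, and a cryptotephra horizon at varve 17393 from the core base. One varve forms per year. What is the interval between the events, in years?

17393 − 13011 = 4382 varves lie between the two events.
One varve per year makes the interval 4382 years.

4382 years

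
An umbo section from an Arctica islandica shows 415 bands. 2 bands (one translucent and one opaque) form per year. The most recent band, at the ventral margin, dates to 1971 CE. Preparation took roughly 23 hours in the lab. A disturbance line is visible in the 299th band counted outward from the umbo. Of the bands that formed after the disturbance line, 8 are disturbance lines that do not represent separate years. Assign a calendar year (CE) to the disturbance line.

The disturbance line sits at band 299 from the umbo, so 415 − 299 = 116 bands formed after it.
116 − 8 false = 108 true bands after the disturbance line.
Dividing by 2 bands per year: 108 / 2 = 54 years.
The band at the ventral margin is 1971 CE, so the disturbance line dates to 1971 − 54 = 1917 CE.

1917 CE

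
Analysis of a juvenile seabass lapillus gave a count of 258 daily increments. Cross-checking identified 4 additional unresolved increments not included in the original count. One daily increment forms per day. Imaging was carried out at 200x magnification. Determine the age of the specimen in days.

After corrections the count is 258 + 4 = 262 daily increments.
One daily increment per day makes the duration 262 days.

262 days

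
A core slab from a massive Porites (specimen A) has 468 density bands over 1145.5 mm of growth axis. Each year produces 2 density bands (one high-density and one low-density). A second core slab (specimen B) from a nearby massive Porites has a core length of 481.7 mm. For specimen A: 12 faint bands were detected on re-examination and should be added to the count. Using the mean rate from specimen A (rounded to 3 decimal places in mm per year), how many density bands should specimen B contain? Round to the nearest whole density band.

Specimen A: after corrections the count is 468 + 12 = 480 density bands.
Specimen A: 480 density bands at 2 per year is 480 / 2 = 240 years.
A: Extension rate ≈ 1145.5 / 240 = 4.773 mm per year.
Specimen B: 481.7 mm / 4.773 mm per year = 100.92 years; at 2 density bands per year that is 100.92 × 2 ≈ 202 density bands.

202 density bands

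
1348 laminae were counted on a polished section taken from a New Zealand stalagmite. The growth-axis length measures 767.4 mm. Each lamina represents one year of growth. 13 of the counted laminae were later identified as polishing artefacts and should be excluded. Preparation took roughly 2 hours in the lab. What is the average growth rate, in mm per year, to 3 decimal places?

0.575 mm per year

Adjusted count: 1348 − 13 = 1335 laminae.
767.4 mm over 1335 years gives 767.4 / 1335 ≈ 0.575 mm per year.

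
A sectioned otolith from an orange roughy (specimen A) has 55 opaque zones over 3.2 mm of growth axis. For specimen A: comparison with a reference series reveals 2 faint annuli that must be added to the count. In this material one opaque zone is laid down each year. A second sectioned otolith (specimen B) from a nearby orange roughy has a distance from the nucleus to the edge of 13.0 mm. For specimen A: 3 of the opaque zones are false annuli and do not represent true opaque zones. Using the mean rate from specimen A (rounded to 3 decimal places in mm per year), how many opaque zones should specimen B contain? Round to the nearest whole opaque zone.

Specimen A: after corrections the count is 55 − 3 + 2 = 54 opaque zones.
A: Extension rate ≈ 3.2 / 54 = 0.059 mm/year.
For B, 13.0 / 0.059 = 220.34 years ≈ 220 opaque zones.

220 opaque zones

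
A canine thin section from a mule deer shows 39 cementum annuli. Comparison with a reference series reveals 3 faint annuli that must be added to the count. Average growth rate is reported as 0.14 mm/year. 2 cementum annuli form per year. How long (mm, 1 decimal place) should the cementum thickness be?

True cementum annulus count = 39 + 3 = 42.
42 cementum annuli at 2 per year is 42 / 2 = 21 years.
Predicted length = 0.14 mm/year × 21 years = 2.9 mm.

2.9 mm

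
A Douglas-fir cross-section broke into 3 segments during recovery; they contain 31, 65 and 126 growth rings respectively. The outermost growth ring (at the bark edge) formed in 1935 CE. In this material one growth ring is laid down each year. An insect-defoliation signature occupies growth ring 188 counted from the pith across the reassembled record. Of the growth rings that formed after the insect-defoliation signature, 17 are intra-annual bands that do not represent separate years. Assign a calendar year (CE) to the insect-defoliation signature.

Total growth rings = 31 + 65 + 126 = 222.
222 − 188 = 34 growth rings lie beyond the insect-defoliation signature toward the bark edge.
Excluding 17 false growth rings: 34 − 17 = 17.
1935 − 17 = 1918 CE.

1918 CE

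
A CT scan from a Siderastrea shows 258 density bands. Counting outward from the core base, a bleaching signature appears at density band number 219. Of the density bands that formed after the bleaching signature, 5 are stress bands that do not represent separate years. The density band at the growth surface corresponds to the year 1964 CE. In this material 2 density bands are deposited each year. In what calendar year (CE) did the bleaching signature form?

1947 CE

The bleaching signature sits at density band 219 from the core base, so 258 − 219 = 39 density bands formed after it.
Removing the 5 false density bands leaves 39 − 5 = 34 true density bands beyond the bleaching signature.
34 density bands at 2 per year is 34 / 2 = 17 years.
Counting back 17 years from 1964 CE places the bleaching signature in 1964 − 17 = 1947 CE.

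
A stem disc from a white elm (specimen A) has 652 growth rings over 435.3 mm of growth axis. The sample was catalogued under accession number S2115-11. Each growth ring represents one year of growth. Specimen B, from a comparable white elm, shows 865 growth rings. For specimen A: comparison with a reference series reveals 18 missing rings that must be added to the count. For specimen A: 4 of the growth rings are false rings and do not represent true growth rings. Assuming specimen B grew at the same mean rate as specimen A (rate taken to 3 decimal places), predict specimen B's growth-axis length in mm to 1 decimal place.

Specimen A: after corrections the count is 652 − 4 + 18 = 666 growth rings.
A: Mean rate = 435.3 mm / 666 years ≈ 0.654 mm/yr.
For B, 0.654 mm/year × 865 years = 565.7 mm.

565.7 mm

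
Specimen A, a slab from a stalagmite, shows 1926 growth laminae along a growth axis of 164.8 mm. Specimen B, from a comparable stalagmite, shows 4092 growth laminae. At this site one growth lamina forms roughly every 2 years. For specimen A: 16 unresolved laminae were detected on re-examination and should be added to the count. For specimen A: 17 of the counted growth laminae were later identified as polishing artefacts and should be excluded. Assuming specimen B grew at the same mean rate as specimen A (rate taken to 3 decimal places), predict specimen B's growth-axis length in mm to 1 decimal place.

351.9 mm

Specimen A: after corrections the count is 1926 − 17 + 16 = 1925 growth laminae.
Specimen A: 1925 growth laminae at 2 years each span 1925 × 2 = 3850 years.
A: Mean rate = 164.8 mm / 3850 years ≈ 0.043 mm/yr.
Specimen B: at 2 years per growth lamina, 4092 × 2 = 8184 years. Length of B = 0.043 × 8184 = 351.9 mm.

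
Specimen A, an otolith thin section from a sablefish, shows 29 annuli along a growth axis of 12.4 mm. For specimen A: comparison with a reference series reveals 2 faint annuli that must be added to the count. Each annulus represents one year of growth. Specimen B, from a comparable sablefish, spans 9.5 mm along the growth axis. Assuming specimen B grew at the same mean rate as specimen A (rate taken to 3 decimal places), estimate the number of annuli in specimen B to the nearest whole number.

24 annuli

Specimen A: after corrections the count is 29 + 2 = 31 annuli.
A: Extension rate ≈ 12.4 / 31 = 0.400 mm/year.
Specimen B: 9.5 mm / 0.400 mm per year = 23.75 years ≈ 24 annuli.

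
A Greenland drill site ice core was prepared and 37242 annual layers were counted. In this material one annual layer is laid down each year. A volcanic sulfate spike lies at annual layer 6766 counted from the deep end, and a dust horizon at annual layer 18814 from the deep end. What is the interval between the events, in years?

12048 yr

18814 − 6766 = 12048 annual layers lie between the two events.
One annual layer per year makes the interval 12048 years.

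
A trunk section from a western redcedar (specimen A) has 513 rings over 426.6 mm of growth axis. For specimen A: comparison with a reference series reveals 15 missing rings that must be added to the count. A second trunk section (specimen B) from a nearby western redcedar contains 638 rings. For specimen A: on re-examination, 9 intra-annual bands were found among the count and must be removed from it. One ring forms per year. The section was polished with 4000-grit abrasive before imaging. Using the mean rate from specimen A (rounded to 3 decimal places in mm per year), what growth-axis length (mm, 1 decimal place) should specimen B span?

Specimen A: adjusted count: 513 − 9 + 15 = 519 rings.
A: Extension rate ≈ 426.6 / 519 = 0.822 mm per year.
For B, 0.822 mm/year × 638 years = 524.4 mm.

524.4 mm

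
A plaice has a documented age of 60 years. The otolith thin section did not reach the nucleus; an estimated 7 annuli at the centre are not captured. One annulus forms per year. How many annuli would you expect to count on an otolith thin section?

Expected annuli over 60 years: 60.
Subtracting the 7 annuli not captured gives 60 − 7 = 53 annuli in the record.

53 annuli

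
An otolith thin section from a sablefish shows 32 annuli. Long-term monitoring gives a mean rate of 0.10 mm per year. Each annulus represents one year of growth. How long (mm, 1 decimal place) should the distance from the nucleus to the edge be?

3.2 mm

32 years of growth are recorded.
32 years at 0.10 mm/year gives 0.10 × 32 = 3.2 mm.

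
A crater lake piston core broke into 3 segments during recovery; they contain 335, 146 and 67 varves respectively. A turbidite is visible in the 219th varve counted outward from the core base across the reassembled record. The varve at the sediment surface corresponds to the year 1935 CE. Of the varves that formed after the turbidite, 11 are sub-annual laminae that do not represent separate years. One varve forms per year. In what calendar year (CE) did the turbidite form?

Total varves = 335 + 146 + 67 = 548.
The turbidite sits at varve 219 from the core base, so 548 − 219 = 329 varves formed after it.
Removing the 11 false varves leaves 329 − 11 = 318 true varves beyond the turbidite.
1935 − 318 = 1617 CE.

1617 CE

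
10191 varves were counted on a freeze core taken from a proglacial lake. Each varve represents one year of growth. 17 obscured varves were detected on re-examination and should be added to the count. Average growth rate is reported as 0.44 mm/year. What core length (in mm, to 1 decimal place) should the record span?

Adjusted count: 10191 + 17 = 10208 varves.
Length ≈ 0.44 × 10208 = 4491.5 mm.

4491.5 mm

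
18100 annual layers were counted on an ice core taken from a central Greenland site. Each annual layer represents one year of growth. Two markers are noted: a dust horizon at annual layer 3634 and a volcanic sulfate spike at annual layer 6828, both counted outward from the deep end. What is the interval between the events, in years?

3194 years

6828 − 3634 = 3194 annual layers lie between the two events.
At one annual layer per year, 3194 years elapsed between them.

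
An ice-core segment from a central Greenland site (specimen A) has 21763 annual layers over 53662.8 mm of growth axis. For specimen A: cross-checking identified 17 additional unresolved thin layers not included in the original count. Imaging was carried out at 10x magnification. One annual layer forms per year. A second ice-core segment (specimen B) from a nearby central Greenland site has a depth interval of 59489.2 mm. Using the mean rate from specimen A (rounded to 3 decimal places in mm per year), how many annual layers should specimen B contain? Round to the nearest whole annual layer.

24143 annual layers

Specimen A: true annual layer count = 21763 + 17 = 21780.
A: Extension rate ≈ 53662.8 / 21780 = 2.464 mm per year.
B spans 59489.2 / 2.464 = 24143.34 years ≈ 24143 annual layers.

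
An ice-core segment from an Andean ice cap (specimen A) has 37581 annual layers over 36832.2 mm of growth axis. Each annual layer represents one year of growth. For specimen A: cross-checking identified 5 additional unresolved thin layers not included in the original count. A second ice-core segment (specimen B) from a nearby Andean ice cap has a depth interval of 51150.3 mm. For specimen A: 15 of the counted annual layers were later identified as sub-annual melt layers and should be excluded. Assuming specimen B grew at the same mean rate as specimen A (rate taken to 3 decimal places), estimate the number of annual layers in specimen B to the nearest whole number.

52194 annual layers

Specimen A: adjusted count: 37581 − 15 + 5 = 37571 annual layers.
A: Mean rate = 36832.2 mm / 37571 years ≈ 0.980 mm/yr.
Specimen B: 51150.3 mm / 0.980 mm per year = 52194.18 years ≈ 52194 annual layers.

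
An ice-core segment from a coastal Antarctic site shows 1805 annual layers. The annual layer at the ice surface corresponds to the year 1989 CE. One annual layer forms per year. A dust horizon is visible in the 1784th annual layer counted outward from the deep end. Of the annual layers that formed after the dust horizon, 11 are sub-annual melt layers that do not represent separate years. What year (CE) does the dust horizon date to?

1979 CE

1805 − 1784 = 21 annual layers lie beyond the dust horizon toward the ice surface.
Removing the 11 false annual layers leaves 21 − 11 = 10 true annual layers beyond the dust horizon.
1989 − 10 = 1979 CE.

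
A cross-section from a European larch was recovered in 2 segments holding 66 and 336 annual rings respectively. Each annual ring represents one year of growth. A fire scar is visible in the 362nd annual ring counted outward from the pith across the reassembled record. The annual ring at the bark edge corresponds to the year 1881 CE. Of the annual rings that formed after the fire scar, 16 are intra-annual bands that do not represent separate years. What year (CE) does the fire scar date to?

Total annual rings = 66 + 336 = 402.
402 − 362 = 40 annual rings lie beyond the fire scar toward the bark edge.
Excluding 16 false annual rings: 40 − 16 = 24.
The annual ring at the bark edge is 1881 CE, so the fire scar dates to 1881 − 24 = 1857 CE.

1857 CE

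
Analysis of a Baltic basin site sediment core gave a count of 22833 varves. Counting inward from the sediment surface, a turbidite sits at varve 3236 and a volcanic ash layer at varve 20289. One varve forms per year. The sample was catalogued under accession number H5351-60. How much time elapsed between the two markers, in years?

17053 yr

The two markers are separated by 20289 − 3236 = 17053 varves.
One varve per year makes the interval 17053 years.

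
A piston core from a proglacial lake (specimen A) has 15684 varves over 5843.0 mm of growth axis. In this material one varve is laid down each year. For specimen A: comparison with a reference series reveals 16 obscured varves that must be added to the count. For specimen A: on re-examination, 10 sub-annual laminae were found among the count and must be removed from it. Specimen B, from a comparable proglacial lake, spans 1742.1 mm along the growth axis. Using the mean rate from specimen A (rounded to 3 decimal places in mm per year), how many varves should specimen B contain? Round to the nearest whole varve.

4683 varves

Specimen A: after corrections the count is 15684 − 10 + 16 = 15690 varves.
A: Mean rate = 5843.0 mm / 15690 years ≈ 0.372 mm/year.
B spans 1742.1 / 0.372 = 4683.06 years ≈ 4683 varves.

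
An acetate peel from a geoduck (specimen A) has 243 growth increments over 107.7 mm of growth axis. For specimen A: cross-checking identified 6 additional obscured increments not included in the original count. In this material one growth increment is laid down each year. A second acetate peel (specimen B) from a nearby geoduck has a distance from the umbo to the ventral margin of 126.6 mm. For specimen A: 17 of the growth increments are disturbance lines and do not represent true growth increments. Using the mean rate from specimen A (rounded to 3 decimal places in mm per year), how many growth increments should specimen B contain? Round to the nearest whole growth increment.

273 growth increments

Specimen A: correcting the raw count gives 243 − 17 + 6 = 232 true growth increments.
A: Mean rate = 107.7 mm / 232 years ≈ 0.464 mm/yr.
B spans 126.6 / 0.464 = 272.84 years ≈ 273 growth increments.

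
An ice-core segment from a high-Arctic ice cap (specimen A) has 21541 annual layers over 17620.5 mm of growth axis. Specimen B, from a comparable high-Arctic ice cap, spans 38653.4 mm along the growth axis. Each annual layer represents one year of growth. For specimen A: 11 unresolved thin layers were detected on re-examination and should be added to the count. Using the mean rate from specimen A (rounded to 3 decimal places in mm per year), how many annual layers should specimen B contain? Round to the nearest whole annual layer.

47254 annual layers

Specimen A: true annual layer count = 21541 + 11 = 21552.
A: Mean rate = 17620.5 mm / 21552 years ≈ 0.818 mm/year.
For B, 38653.4 / 0.818 = 47253.55 years ≈ 47254 annual layers.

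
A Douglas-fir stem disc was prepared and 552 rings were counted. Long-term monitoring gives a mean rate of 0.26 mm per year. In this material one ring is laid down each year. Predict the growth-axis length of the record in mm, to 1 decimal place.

143.5 mm

The record spans 552 years at 0.26 mm per year.
Predicted length = 0.26 mm/year × 552 years = 143.5 mm.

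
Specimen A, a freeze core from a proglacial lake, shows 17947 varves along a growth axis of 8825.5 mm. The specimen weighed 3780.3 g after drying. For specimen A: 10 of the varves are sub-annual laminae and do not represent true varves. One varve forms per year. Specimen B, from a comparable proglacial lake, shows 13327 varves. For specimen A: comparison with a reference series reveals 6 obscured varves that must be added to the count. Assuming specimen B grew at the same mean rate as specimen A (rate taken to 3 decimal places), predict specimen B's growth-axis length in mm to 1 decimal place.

6556.9 mm

Specimen A: after corrections the count is 17947 − 10 + 6 = 17943 varves.
A: Extension rate ≈ 8825.5 / 17943 = 0.492 mm/yr.
Length of B = 0.492 × 13327 = 6556.9 mm.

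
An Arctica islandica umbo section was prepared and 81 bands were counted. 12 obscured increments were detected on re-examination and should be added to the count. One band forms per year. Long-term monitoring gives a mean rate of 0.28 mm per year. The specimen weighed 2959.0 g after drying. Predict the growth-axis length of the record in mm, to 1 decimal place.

26.0 mm

After corrections the count is 81 + 12 = 93 bands.
Predicted length = 0.28 mm/year × 93 years = 26.0 mm.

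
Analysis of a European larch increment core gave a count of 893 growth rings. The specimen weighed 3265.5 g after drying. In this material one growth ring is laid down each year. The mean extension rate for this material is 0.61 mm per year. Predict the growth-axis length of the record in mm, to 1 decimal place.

The record spans 893 years at 0.61 mm per year.
Length ≈ 0.61 × 893 = 544.7 mm.

544.7 mm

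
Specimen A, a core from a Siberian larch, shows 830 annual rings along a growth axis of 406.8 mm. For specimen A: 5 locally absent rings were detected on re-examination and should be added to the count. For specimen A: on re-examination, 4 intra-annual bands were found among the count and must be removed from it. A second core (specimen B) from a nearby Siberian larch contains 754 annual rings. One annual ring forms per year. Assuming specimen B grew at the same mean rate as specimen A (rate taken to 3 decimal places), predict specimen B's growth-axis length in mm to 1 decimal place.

Specimen A: after corrections the count is 830 − 4 + 5 = 831 annual rings.
A: Mean rate = 406.8 mm / 831 years ≈ 0.490 mm/yr.
Length of B = 0.490 × 754 = 369.5 mm.

369.5 mm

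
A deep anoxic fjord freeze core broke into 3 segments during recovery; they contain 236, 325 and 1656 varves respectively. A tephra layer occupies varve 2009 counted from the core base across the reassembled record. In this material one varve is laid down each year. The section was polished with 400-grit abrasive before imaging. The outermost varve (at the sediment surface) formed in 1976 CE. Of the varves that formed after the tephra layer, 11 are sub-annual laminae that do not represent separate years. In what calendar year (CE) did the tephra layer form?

1779 CE

Total varves = 236 + 325 + 1656 = 2217.
The tephra layer sits at varve 2009 from the core base, so 2217 − 2009 = 208 varves formed after it.
208 − 11 false = 197 true varves after the tephra layer.
The varve at the sediment surface is 1976 CE, so the tephra layer dates to 1976 − 197 = 1779 CE.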